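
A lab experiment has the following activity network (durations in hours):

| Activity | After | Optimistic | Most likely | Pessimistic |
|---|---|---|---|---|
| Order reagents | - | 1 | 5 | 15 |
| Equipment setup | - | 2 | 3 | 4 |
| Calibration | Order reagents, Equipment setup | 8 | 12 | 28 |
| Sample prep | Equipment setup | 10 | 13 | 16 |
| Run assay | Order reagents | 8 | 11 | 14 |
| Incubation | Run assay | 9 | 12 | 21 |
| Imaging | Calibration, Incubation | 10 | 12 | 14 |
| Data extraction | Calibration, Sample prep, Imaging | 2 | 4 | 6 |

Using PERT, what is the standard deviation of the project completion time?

te_Order reagents = (1 + 4·5 + 15)/6 = 36/6 = 6; σ²_Order reagents = ((15−1)/6)² = 5.444
te_Equipment setup = (2 + 4·3 + 4)/6 = 18/6 = 3; σ²_Equipment setup = ((4−2)/6)² = 0.111
te_Calibration = (8 + 4·12 + 28)/6 = 84/6 = 14; σ²_Calibration = ((28−8)/6)² = 11.111
te_Sample prep = (10 + 4·13 + 16)/6 = 78/6 = 13; σ²_Sample prep = ((16−10)/6)² = 1.000
te_Run assay = (8 + 4·11 + 14)/6 = 66/6 = 11; σ²_Run assay = ((14−8)/6)² = 1.000
te_Incubation = (9 + 4·12 + 21)/6 = 78/6 = 13; σ²_Incubation = ((21−9)/6)² = 4.000
te_Imaging = (10 + 4·12 + 14)/6 = 72/6 = 12; σ²_Imaging = ((14−10)/6)² = 0.444
te_Data extraction = (2 + 4·4 + 6)/6 = 24/6 = 4; σ²_Data extraction = ((6−2)/6)² = 0.444

Forward pass:
ES_Order reagents = 0; EF_Order reagents = 6
ES_Equipment setup = 0; EF_Equipment setup = 3
ES_Calibration = max(EF_Order reagents=6, EF_Equipment setup=3) = 6; EF_Calibration = 6+14 = 20
ES_Sample prep = 3; EF_Sample prep = 3+13 = 16
ES_Run assay = 6; EF_Run assay = 6+11 = 17
ES_Incubation = 17; EF_Incubation = 17+13 = 30
ES_Imaging = max(EF_Calibration=20, EF_Incubation=30) = 30; EF_Imaging = 30+12 = 42
ES_Data extraction = max(EF_Calibration=20, EF_Sample prep=16, EF_Imaging=42) = 42; EF_Data extraction = 42+4 = 46
Expected project duration μ = 46 hours. Critical path: Order reagents → Run assay → Incubation → Imaging → Data extraction.

Variance along critical path = 5.444 + 1.000 + 4.000 + 0.444 + 0.444 = 11.333
σ = √11.333 = 3.367 hours

3.37 hours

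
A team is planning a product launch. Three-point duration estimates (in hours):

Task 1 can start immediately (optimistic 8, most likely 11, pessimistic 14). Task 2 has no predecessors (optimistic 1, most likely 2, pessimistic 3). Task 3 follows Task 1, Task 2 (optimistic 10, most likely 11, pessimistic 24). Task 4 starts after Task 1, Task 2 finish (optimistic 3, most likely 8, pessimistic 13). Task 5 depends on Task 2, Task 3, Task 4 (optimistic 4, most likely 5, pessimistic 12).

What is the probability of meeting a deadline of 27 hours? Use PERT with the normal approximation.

te_Task 1 = (8 + 4·11 + 14)/6 = 66/6 = 11; σ²_Task 1 = ((14−8)/6)² = 1.000
te_Task 2 = (1 + 4·2 + 3)/6 = 12/6 = 2; σ²_Task 2 = ((3−1)/6)² = 0.111
te_Task 3 = (10 + 4·11 + 24)/6 = 78/6 = 13; σ²_Task 3 = ((24−10)/6)² = 5.444
te_Task 4 = (3 + 4·8 + 13)/6 = 48/6 = 8; σ²_Task 4 = ((13−3)/6)² = 2.778
te_Task 5 = (4 + 4·5 + 12)/6 = 36/6 = 6; σ²_Task 5 = ((12−4)/6)² = 1.778

Forward pass:
ES_Task 1 = 0; EF_Task 1 = 11
ES_Task 2 = 0; EF_Task 2 = 2
ES_Task 3 = max(EF_Task 1=11, EF_Task 2=2) = 11; EF_Task 3 = 11+13 = 24
ES_Task 4 = max(EF_Task 1=11, EF_Task 2=2) = 11; EF_Task 4 = 11+8 = 19
ES_Task 5 = max(EF_Task 2=2, EF_Task 3=24, EF_Task 4=19) = 24; EF_Task 5 = 24+6 = 30
Expected project duration μ = 30 hours. Critical path: Task 1 → Task 3 → Task 5.

Variance along critical path = 1.000 + 5.444 + 1.778 = 8.222; σ = √8.222 = 2.867 hours.
Z = (27 − 30) / 2.867 = -1.046
P(T ≤ 27) = Φ(-1.046) ≈ 0.148

0.148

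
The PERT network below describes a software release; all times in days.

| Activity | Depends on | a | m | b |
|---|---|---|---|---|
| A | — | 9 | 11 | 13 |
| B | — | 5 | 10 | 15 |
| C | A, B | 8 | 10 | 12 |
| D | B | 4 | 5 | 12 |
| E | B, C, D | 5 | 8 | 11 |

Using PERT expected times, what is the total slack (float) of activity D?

5 days

te_A = (9 + 4·11 + 13)/6 = 66/6 = 11
te_B = (5 + 4·10 + 15)/6 = 60/6 = 10
te_C = (8 + 4·10 + 12)/6 = 60/6 = 10
te_D = (4 + 4·5 + 12)/6 = 36/6 = 6
te_E = (5 + 4·8 + 11)/6 = 48/6 = 8

Forward pass:
ES_A = 0; EF_A = 11
ES_B = 0; EF_B = 10
ES_C = max(EF_A=11, EF_B=10) = 11; EF_C = 11+10 = 21
ES_D = 10; EF_D = 10+6 = 16
ES_E = max(EF_B=10, EF_C=21, EF_D=16) = 21; EF_E = 21+8 = 29
Expected project duration μ = 29 days. Critical path: A → C → E.

Backward pass:
LF_E = 29; LS_E = 29−8 = 21
LF_D = LS_E = 21; LS_D = 21−6 = 15
LF_C = LS_E = 21; LS_C = 21−10 = 11
LF_B = min(LS_C=11, LS_D=15, LS_E=21) = 11; LS_B = 11−10 = 1
LF_A = LS_C = 11; LS_A = 11−11 = 0
Slack_D = LS_D − ES_D = 15 − 10 = 5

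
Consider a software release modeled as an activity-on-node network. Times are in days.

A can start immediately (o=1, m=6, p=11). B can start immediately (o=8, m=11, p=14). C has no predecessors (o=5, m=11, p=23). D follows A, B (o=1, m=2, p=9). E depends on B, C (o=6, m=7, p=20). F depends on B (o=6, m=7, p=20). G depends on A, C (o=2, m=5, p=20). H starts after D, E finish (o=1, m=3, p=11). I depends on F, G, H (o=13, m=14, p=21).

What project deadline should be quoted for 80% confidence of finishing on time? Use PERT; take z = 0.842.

te_A = (1 + 4·6 + 11)/6 = 36/6 = 6; σ²_A = ((11−1)/6)² = 2.778
te_B = (8 + 4·11 + 14)/6 = 66/6 = 11; σ²_B = ((14−8)/6)² = 1.000
te_C = (5 + 4·11 + 23)/6 = 72/6 = 12; σ²_C = ((23−5)/6)² = 9.000
te_D = (1 + 4·2 + 9)/6 = 18/6 = 3; σ²_D = ((9−1)/6)² = 1.778
te_E = (6 + 4·7 + 20)/6 = 54/6 = 9; σ²_E = ((20−6)/6)² = 5.444
te_F = (6 + 4·7 + 20)/6 = 54/6 = 9; σ²_F = ((20−6)/6)² = 5.444
te_G = (2 + 4·5 + 20)/6 = 42/6 = 7; σ²_G = ((20−2)/6)² = 9.000
te_H = (1 + 4·3 + 11)/6 = 24/6 = 4; σ²_H = ((11−1)/6)² = 2.778
te_I = (13 + 4·14 + 21)/6 = 90/6 = 15; σ²_I = ((21−13)/6)² = 1.778

Forward pass:
ES_A = 0; EF_A = 6
ES_B = 0; EF_B = 11
ES_C = 0; EF_C = 12
ES_D = max(EF_A=6, EF_B=11) = 11; EF_D = 11+3 = 14
ES_E = max(EF_B=11, EF_C=12) = 12; EF_E = 12+9 = 21
ES_F = 11; EF_F = 11+9 = 20
ES_G = max(EF_A=6, EF_C=12) = 12; EF_G = 12+7 = 19
ES_H = max(EF_D=14, EF_E=21) = 21; EF_H = 21+4 = 25
ES_I = max(EF_F=20, EF_G=19, EF_H=25) = 25; EF_I = 25+15 = 40
Expected project duration μ = 40 days. Critical path: C → E → H → I.

Variance along critical path = 9.000 + 5.444 + 2.778 + 1.778 = 19.000; σ = 4.359 days.
D = μ + z·σ = 40 + 0.842·4.359 = 43.7 days

43.7 days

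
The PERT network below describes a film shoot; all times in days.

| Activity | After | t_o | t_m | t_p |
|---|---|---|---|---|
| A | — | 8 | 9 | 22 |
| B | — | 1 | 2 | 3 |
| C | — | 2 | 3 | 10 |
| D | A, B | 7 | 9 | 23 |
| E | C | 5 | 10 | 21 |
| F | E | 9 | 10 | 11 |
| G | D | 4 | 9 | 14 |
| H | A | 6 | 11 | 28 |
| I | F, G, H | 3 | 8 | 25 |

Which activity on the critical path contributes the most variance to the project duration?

te_A = (8 + 4·9 + 22)/6 = 66/6 = 11; σ²_A = ((22−8)/6)² = 5.444
te_B = (1 + 4·2 + 3)/6 = 12/6 = 2; σ²_B = ((3−1)/6)² = 0.111
te_C = (2 + 4·3 + 10)/6 = 24/6 = 4; σ²_C = ((10−2)/6)² = 1.778
te_D = (7 + 4·9 + 23)/6 = 66/6 = 11; σ²_D = ((23−7)/6)² = 7.111
te_E = (5 + 4·10 + 21)/6 = 66/6 = 11; σ²_E = ((21−5)/6)² = 7.111
te_F = (9 + 4·10 + 11)/6 = 60/6 = 10; σ²_F = ((11−9)/6)² = 0.111
te_G = (4 + 4·9 + 14)/6 = 54/6 = 9; σ²_G = ((14−4)/6)² = 2.778
te_H = (6 + 4·11 + 28)/6 = 78/6 = 13; σ²_H = ((28−6)/6)² = 13.444
te_I = (3 + 4·8 + 25)/6 = 60/6 = 10; σ²_I = ((25−3)/6)² = 13.444

Forward pass:
ES_A = 0; EF_A = 11
ES_B = 0; EF_B = 2
ES_C = 0; EF_C = 4
ES_D = max(EF_A=11, EF_B=2) = 11; EF_D = 11+11 = 22
ES_E = 4; EF_E = 4+11 = 15
ES_F = 15; EF_F = 15+10 = 25
ES_G = 22; EF_G = 22+9 = 31
ES_H = 11; EF_H = 11+13 = 24
ES_I = max(EF_F=25, EF_G=31, EF_H=24) = 31; EF_I = 31+10 = 41
Expected project duration μ = 41 days. Critical path: A → D → G → I.

Variances on critical path: σ²_A=5.444, σ²_D=7.111, σ²_G=2.778, σ²_I=13.444.
Largest is σ²_I = 13.444.

I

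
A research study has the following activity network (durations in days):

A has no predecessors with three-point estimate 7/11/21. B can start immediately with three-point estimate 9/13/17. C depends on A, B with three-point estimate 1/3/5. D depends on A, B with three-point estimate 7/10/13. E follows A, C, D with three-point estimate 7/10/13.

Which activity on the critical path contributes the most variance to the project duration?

B

te_A = (7 + 4·11 + 21)/6 = 72/6 = 12; σ²_A = ((21−7)/6)² = 5.444
te_B = (9 + 4·13 + 17)/6 = 78/6 = 13; σ²_B = ((17−9)/6)² = 1.778
te_C = (1 + 4·3 + 5)/6 = 18/6 = 3; σ²_C = ((5−1)/6)² = 0.444
te_D = (7 + 4·10 + 13)/6 = 60/6 = 10; σ²_D = ((13−7)/6)² = 1.000
te_E = (7 + 4·10 + 13)/6 = 60/6 = 10; σ²_E = ((13−7)/6)² = 1.000

Forward pass:
ES_A = 0; EF_A = 12
ES_B = 0; EF_B = 13
ES_C = max(EF_A=12, EF_B=13) = 13; EF_C = 13+3 = 16
ES_D = max(EF_A=12, EF_B=13) = 13; EF_D = 13+10 = 23
ES_E = max(EF_A=12, EF_C=16, EF_D=23) = 23; EF_E = 23+10 = 33
Expected project duration μ = 33 days. Critical path: B → D → E.

Variances on critical path: σ²_B=1.778, σ²_D=1.000, σ²_E=1.000.
Largest is σ²_B = 1.778.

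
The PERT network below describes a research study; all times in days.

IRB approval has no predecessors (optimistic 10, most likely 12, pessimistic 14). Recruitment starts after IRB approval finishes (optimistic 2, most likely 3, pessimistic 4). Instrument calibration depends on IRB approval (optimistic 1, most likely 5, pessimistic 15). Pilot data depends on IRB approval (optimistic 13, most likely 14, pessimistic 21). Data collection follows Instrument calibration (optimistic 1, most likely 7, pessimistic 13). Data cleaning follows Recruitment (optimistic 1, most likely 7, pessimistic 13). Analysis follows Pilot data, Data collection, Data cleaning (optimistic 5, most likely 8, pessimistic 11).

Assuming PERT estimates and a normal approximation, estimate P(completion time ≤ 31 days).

0.013

te_IRB approval = (10 + 4·12 + 14)/6 = 72/6 = 12; σ²_IRB approval = ((14−10)/6)² = 0.444
te_Recruitment = (2 + 4·3 + 4)/6 = 18/6 = 3; σ²_Recruitment = ((4−2)/6)² = 0.111
te_Instrument calibration = (1 + 4·5 + 15)/6 = 36/6 = 6; σ²_Instrument calibration = ((15−1)/6)² = 5.444
te_Pilot data = (13 + 4·14 + 21)/6 = 90/6 = 15; σ²_Pilot data = ((21−13)/6)² = 1.778
te_Data collection = (1 + 4·7 + 13)/6 = 42/6 = 7; σ²_Data collection = ((13−1)/6)² = 4.000
te_Data cleaning = (1 + 4·7 + 13)/6 = 42/6 = 7; σ²_Data cleaning = ((13−1)/6)² = 4.000
te_Analysis = (5 + 4·8 + 11)/6 = 48/6 = 8; σ²_Analysis = ((11−5)/6)² = 1.000

Forward pass:
ES_IRB approval = 0; EF_IRB approval = 12
ES_Recruitment = 12; EF_Recruitment = 12+3 = 15
ES_Instrument calibration = 12; EF_Instrument calibration = 12+6 = 18
ES_Pilot data = 12; EF_Pilot data = 12+15 = 27
ES_Data collection = 18; EF_Data collection = 18+7 = 25
ES_Data cleaning = 15; EF_Data cleaning = 15+7 = 22
ES_Analysis = max(EF_Pilot data=27, EF_Data collection=25, EF_Data cleaning=22) = 27; EF_Analysis = 27+8 = 35
Expected project duration μ = 35 days. Critical path: IRB approval → Pilot data → Analysis.

Variance along critical path = 0.444 + 1.778 + 1.000 = 3.222; σ = √3.222 = 1.795 days.
Z = (31 − 35) / 1.795 = -2.228
P(T ≤ 31) = Φ(-2.228) ≈ 0.013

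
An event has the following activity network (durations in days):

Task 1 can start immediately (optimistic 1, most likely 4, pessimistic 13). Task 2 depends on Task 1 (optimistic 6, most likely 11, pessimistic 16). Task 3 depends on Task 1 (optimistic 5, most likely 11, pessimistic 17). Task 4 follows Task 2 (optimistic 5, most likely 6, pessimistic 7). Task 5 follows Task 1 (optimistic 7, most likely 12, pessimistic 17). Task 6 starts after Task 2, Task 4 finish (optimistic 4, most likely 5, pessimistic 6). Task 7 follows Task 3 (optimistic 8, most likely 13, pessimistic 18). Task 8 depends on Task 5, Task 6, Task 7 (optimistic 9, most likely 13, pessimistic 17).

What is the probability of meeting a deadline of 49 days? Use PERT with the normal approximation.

0.976

te_Task 1 = (1 + 4·4 + 13)/6 = 30/6 = 5; σ²_Task 1 = ((13−1)/6)² = 4.000
te_Task 2 = (6 + 4·11 + 16)/6 = 66/6 = 11; σ²_Task 2 = ((16−6)/6)² = 2.778
te_Task 3 = (5 + 4·11 + 17)/6 = 66/6 = 11; σ²_Task 3 = ((17−5)/6)² = 4.000
te_Task 4 = (5 + 4·6 + 7)/6 = 36/6 = 6; σ²_Task 4 = ((7−5)/6)² = 0.111
te_Task 5 = (7 + 4·12 + 17)/6 = 72/6 = 12; σ²_Task 5 = ((17−7)/6)² = 2.778
te_Task 6 = (4 + 4·5 + 6)/6 = 30/6 = 5; σ²_Task 6 = ((6−4)/6)² = 0.111
te_Task 7 = (8 + 4·13 + 18)/6 = 78/6 = 13; σ²_Task 7 = ((18−8)/6)² = 2.778
te_Task 8 = (9 + 4·13 + 17)/6 = 78/6 = 13; σ²_Task 8 = ((17−9)/6)² = 1.778

Forward pass:
ES_Task 1 = 0; EF_Task 1 = 5
ES_Task 2 = 5; EF_Task 2 = 5+11 = 16
ES_Task 3 = 5; EF_Task 3 = 5+11 = 16
ES_Task 4 = 16; EF_Task 4 = 16+6 = 22
ES_Task 5 = 5; EF_Task 5 = 5+12 = 17
ES_Task 6 = max(EF_Task 2=16, EF_Task 4=22) = 22; EF_Task 6 = 22+5 = 27
ES_Task 7 = 16; EF_Task 7 = 16+13 = 29
ES_Task 8 = max(EF_Task 5=17, EF_Task 6=27, EF_Task 7=29) = 29; EF_Task 8 = 29+13 = 42
Expected project duration μ = 42 days. Critical path: Task 1 → Task 3 → Task 7 → Task 8.

Variance along critical path = 4.000 + 4.000 + 2.778 + 1.778 = 12.556; σ = √12.556 = 3.543 days.
Z = (49 − 42) / 3.543 = 1.976
P(T ≤ 49) = Φ(1.976) ≈ 0.976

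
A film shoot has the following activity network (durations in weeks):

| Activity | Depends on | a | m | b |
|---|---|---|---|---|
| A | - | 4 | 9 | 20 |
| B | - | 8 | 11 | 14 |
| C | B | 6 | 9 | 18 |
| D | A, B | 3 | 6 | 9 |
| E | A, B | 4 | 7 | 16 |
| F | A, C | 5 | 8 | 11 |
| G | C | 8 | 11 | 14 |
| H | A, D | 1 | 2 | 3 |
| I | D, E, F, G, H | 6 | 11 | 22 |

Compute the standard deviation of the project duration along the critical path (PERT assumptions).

te_A = (4 + 4·9 + 20)/6 = 60/6 = 10; σ²_A = ((20−4)/6)² = 7.111
te_B = (8 + 4·11 + 14)/6 = 66/6 = 11; σ²_B = ((14−8)/6)² = 1.000
te_C = (6 + 4·9 + 18)/6 = 60/6 = 10; σ²_C = ((18−6)/6)² = 4.000
te_D = (3 + 4·6 + 9)/6 = 36/6 = 6; σ²_D = ((9−3)/6)² = 1.000
te_E = (4 + 4·7 + 16)/6 = 48/6 = 8; σ²_E = ((16−4)/6)² = 4.000
te_F = (5 + 4·8 + 11)/6 = 48/6 = 8; σ²_F = ((11−5)/6)² = 1.000
te_G = (8 + 4·11 + 14)/6 = 66/6 = 11; σ²_G = ((14−8)/6)² = 1.000
te_H = (1 + 4·2 + 3)/6 = 12/6 = 2; σ²_H = ((3−1)/6)² = 0.111
te_I = (6 + 4·11 + 22)/6 = 72/6 = 12; σ²_I = ((22−6)/6)² = 7.111

Forward pass:
ES_A = 0; EF_A = 10
ES_B = 0; EF_B = 11
ES_C = 11; EF_C = 11+10 = 21
ES_D = max(EF_A=10, EF_B=11) = 11; EF_D = 11+6 = 17
ES_E = max(EF_A=10, EF_B=11) = 11; EF_E = 11+8 = 19
ES_F = max(EF_A=10, EF_C=21) = 21; EF_F = 21+8 = 29
ES_G = 21; EF_G = 21+11 = 32
ES_H = max(EF_A=10, EF_D=17) = 17; EF_H = 17+2 = 19
ES_I = max(EF_D=17, EF_E=19, EF_F=29, EF_G=32, EF_H=19) = 32; EF_I = 32+12 = 44
Expected project duration μ = 44 weeks. Critical path: B → C → G → I.

Variance along critical path = 1.000 + 4.000 + 1.000 + 7.111 = 13.111
σ = √13.111 = 3.621 weeks

3.62 weeks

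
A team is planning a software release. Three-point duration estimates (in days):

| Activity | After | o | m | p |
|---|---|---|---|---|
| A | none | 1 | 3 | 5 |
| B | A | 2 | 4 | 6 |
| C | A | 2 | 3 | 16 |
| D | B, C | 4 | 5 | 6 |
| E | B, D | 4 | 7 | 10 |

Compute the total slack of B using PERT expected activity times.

te_A = (1 + 4·3 + 5)/6 = 18/6 = 3
te_B = (2 + 4·4 + 6)/6 = 24/6 = 4
te_C = (2 + 4·3 + 16)/6 = 30/6 = 5
te_D = (4 + 4·5 + 6)/6 = 30/6 = 5
te_E = (4 + 4·7 + 10)/6 = 42/6 = 7

Forward pass:
ES_A = 0; EF_A = 3
ES_B = 3; EF_B = 3+4 = 7
ES_C = 3; EF_C = 3+5 = 8
ES_D = max(EF_B=7, EF_C=8) = 8; EF_D = 8+5 = 13
ES_E = max(EF_B=7, EF_D=13) = 13; EF_E = 13+7 = 20
Expected project duration μ = 20 days. Critical path: A → C → D → E.

Backward pass:
LF_E = 20; LS_E = 20−7 = 13
LF_D = LS_E = 13; LS_D = 13−5 = 8
LF_C = LS_D = 8; LS_C = 8−5 = 3
LF_B = min(LS_D=8, LS_E=13) = 8; LS_B = 8−4 = 4
LF_A = min(LS_B=4, LS_C=3) = 3; LS_A = 3−3 = 0
Slack_B = LS_B − ES_B = 4 − 3 = 1

1 days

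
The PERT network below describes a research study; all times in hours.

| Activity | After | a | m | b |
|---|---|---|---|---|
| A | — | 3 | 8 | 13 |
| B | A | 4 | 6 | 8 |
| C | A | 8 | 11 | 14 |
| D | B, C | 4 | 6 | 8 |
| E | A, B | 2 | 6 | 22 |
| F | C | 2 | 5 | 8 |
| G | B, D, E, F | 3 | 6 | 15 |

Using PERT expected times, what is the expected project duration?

32 hours

te_A = (3 + 4·8 + 13)/6 = 48/6 = 8
te_B = (4 + 4·6 + 8)/6 = 36/6 = 6
te_C = (8 + 4·11 + 14)/6 = 66/6 = 11
te_D = (4 + 4·6 + 8)/6 = 36/6 = 6
te_E = (2 + 4·6 + 22)/6 = 48/6 = 8
te_F = (2 + 4·5 + 8)/6 = 30/6 = 5
te_G = (3 + 4·6 + 15)/6 = 42/6 = 7

Forward pass:
ES_A = 0; EF_A = 8
ES_B = 8; EF_B = 8+6 = 14
ES_C = 8; EF_C = 8+11 = 19
ES_D = max(EF_B=14, EF_C=19) = 19; EF_D = 19+6 = 25
ES_E = max(EF_A=8, EF_B=14) = 14; EF_E = 14+8 = 22
ES_F = 19; EF_F = 19+5 = 24
ES_G = max(EF_B=14, EF_D=25, EF_E=22, EF_F=24) = 25; EF_G = 25+7 = 32
Expected project duration μ = 32 hours. Critical path: A → C → D → G.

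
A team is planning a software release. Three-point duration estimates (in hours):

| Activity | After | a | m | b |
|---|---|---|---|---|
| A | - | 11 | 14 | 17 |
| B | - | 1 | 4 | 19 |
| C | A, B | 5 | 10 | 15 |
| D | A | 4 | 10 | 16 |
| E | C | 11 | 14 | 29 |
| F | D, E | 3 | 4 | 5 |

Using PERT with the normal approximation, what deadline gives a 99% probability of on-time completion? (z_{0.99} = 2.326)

52.4 hours

te_A = (11 + 4·14 + 17)/6 = 84/6 = 14; σ²_A = ((17−11)/6)² = 1.000
te_B = (1 + 4·4 + 19)/6 = 36/6 = 6; σ²_B = ((19−1)/6)² = 9.000
te_C = (5 + 4·10 + 15)/6 = 60/6 = 10; σ²_C = ((15−5)/6)² = 2.778
te_D = (4 + 4·10 + 16)/6 = 60/6 = 10; σ²_D = ((16−4)/6)² = 4.000
te_E = (11 + 4·14 + 29)/6 = 96/6 = 16; σ²_E = ((29−11)/6)² = 9.000
te_F = (3 + 4·4 + 5)/6 = 24/6 = 4; σ²_F = ((5−3)/6)² = 0.111

Forward pass:
ES_A = 0; EF_A = 14
ES_B = 0; EF_B = 6
ES_C = max(EF_A=14, EF_B=6) = 14; EF_C = 14+10 = 24
ES_D = 14; EF_D = 14+10 = 24
ES_E = 24; EF_E = 24+16 = 40
ES_F = max(EF_D=24, EF_E=40) = 40; EF_F = 40+4 = 44
Expected project duration μ = 44 hours. Critical path: A → C → E → F.

Variance along critical path = 1.000 + 2.778 + 9.000 + 0.111 = 12.889; σ = 3.590 hours.
D = μ + z·σ = 44 + 2.326·3.590 = 52.4 hours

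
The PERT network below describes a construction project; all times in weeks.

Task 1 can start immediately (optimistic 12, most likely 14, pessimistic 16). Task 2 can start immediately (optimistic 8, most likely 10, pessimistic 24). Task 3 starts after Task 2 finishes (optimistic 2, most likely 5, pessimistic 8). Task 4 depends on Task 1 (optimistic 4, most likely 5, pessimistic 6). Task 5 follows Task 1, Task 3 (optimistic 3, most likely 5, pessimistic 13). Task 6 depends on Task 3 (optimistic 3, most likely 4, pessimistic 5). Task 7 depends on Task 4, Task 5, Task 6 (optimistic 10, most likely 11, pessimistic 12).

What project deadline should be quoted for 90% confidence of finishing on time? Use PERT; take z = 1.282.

38.3 weeks

te_Task 1 = (12 + 4·14 + 16)/6 = 84/6 = 14; σ²_Task 1 = ((16−12)/6)² = 0.444
te_Task 2 = (8 + 4·10 + 24)/6 = 72/6 = 12; σ²_Task 2 = ((24−8)/6)² = 7.111
te_Task 3 = (2 + 4·5 + 8)/6 = 30/6 = 5; σ²_Task 3 = ((8−2)/6)² = 1.000
te_Task 4 = (4 + 4·5 + 6)/6 = 30/6 = 5; σ²_Task 4 = ((6−4)/6)² = 0.111
te_Task 5 = (3 + 4·5 + 13)/6 = 36/6 = 6; σ²_Task 5 = ((13−3)/6)² = 2.778
te_Task 6 = (3 + 4·4 + 5)/6 = 24/6 = 4; σ²_Task 6 = ((5−3)/6)² = 0.111
te_Task 7 = (10 + 4·11 + 12)/6 = 66/6 = 11; σ²_Task 7 = ((12−10)/6)² = 0.111

Forward pass:
ES_Task 1 = 0; EF_Task 1 = 14
ES_Task 2 = 0; EF_Task 2 = 12
ES_Task 3 = 12; EF_Task 3 = 12+5 = 17
ES_Task 4 = 14; EF_Task 4 = 14+5 = 19
ES_Task 5 = max(EF_Task 1=14, EF_Task 3=17) = 17; EF_Task 5 = 17+6 = 23
ES_Task 6 = 17; EF_Task 6 = 17+4 = 21
ES_Task 7 = max(EF_Task 4=19, EF_Task 5=23, EF_Task 6=21) = 23; EF_Task 7 = 23+11 = 34
Expected project duration μ = 34 weeks. Critical path: Task 2 → Task 3 → Task 5 → Task 7.

Variance along critical path = 7.111 + 1.000 + 2.778 + 0.111 = 11.000; σ = 3.317 weeks.
D = μ + z·σ = 34 + 1.282·3.317 = 38.3 weeks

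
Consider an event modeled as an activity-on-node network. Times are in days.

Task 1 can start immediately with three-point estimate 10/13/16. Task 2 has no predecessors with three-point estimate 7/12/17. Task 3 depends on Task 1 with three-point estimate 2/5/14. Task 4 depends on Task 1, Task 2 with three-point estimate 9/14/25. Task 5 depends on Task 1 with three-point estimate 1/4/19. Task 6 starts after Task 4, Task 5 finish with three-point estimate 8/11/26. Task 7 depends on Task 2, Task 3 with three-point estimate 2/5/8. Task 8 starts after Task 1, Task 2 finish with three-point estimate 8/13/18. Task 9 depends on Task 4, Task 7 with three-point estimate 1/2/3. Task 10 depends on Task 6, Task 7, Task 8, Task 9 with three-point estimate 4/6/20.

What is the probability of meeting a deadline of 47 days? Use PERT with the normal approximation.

te_Task 1 = (10 + 4·13 + 16)/6 = 78/6 = 13; σ²_Task 1 = ((16−10)/6)² = 1.000
te_Task 2 = (7 + 4·12 + 17)/6 = 72/6 = 12; σ²_Task 2 = ((17−7)/6)² = 2.778
te_Task 3 = (2 + 4·5 + 14)/6 = 36/6 = 6; σ²_Task 3 = ((14−2)/6)² = 4.000
te_Task 4 = (9 + 4·14 + 25)/6 = 90/6 = 15; σ²_Task 4 = ((25−9)/6)² = 7.111
te_Task 5 = (1 + 4·4 + 19)/6 = 36/6 = 6; σ²_Task 5 = ((19−1)/6)² = 9.000
te_Task 6 = (8 + 4·11 + 26)/6 = 78/6 = 13; σ²_Task 6 = ((26−8)/6)² = 9.000
te_Task 7 = (2 + 4·5 + 8)/6 = 30/6 = 5; σ²_Task 7 = ((8−2)/6)² = 1.000
te_Task 8 = (8 + 4·13 + 18)/6 = 78/6 = 13; σ²_Task 8 = ((18−8)/6)² = 2.778
te_Task 9 = (1 + 4·2 + 3)/6 = 12/6 = 2; σ²_Task 9 = ((3−1)/6)² = 0.111
te_Task 10 = (4 + 4·6 + 20)/6 = 48/6 = 8; σ²_Task 10 = ((20−4)/6)² = 7.111

Forward pass:
ES_Task 1 = 0; EF_Task 1 = 13
ES_Task 2 = 0; EF_Task 2 = 12
ES_Task 3 = 13; EF_Task 3 = 13+6 = 19
ES_Task 4 = max(EF_Task 1=13, EF_Task 2=12) = 13; EF_Task 4 = 13+15 = 28
ES_Task 5 = 13; EF_Task 5 = 13+6 = 19
ES_Task 6 = max(EF_Task 4=28, EF_Task 5=19) = 28; EF_Task 6 = 28+13 = 41
ES_Task 7 = max(EF_Task 2=12, EF_Task 3=19) = 19; EF_Task 7 = 19+5 = 24
ES_Task 8 = max(EF_Task 1=13, EF_Task 2=12) = 13; EF_Task 8 = 13+13 = 26
ES_Task 9 = max(EF_Task 4=28, EF_Task 7=24) = 28; EF_Task 9 = 28+2 = 30
ES_Task 10 = max(EF_Task 6=41, EF_Task 7=24, EF_Task 8=26, EF_Task 9=30) = 41; EF_Task 10 = 41+8 = 49
Expected project duration μ = 49 days. Critical path: Task 1 → Task 4 → Task 6 → Task 10.

Variance along critical path = 1.000 + 7.111 + 9.000 + 7.111 = 24.222; σ = √24.222 = 4.922 days.
Z = (47 − 49) / 4.922 = -0.406
P(T ≤ 47) = Φ(-0.406) ≈ 0.342

0.342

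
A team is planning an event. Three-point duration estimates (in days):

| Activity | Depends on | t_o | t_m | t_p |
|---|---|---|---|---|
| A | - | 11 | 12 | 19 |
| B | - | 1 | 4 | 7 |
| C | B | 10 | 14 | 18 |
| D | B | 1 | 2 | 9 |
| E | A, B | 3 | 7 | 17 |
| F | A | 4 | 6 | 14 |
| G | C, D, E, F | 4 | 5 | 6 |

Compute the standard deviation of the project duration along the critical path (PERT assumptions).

te_A = (11 + 4·12 + 19)/6 = 78/6 = 13; σ²_A = ((19−11)/6)² = 1.778
te_B = (1 + 4·4 + 7)/6 = 24/6 = 4; σ²_B = ((7−1)/6)² = 1.000
te_C = (10 + 4·14 + 18)/6 = 84/6 = 14; σ²_C = ((18−10)/6)² = 1.778
te_D = (1 + 4·2 + 9)/6 = 18/6 = 3; σ²_D = ((9−1)/6)² = 1.778
te_E = (3 + 4·7 + 17)/6 = 48/6 = 8; σ²_E = ((17−3)/6)² = 5.444
te_F = (4 + 4·6 + 14)/6 = 42/6 = 7; σ²_F = ((14−4)/6)² = 2.778
te_G = (4 + 4·5 + 6)/6 = 30/6 = 5; σ²_G = ((6−4)/6)² = 0.111

Forward pass:
ES_A = 0; EF_A = 13
ES_B = 0; EF_B = 4
ES_C = 4; EF_C = 4+14 = 18
ES_D = 4; EF_D = 4+3 = 7
ES_E = max(EF_A=13, EF_B=4) = 13; EF_E = 13+8 = 21
ES_F = 13; EF_F = 13+7 = 20
ES_G = max(EF_C=18, EF_D=7, EF_E=21, EF_F=20) = 21; EF_G = 21+5 = 26
Expected project duration μ = 26 days. Critical path: A → E → G.

Variance along critical path = 1.778 + 5.444 + 0.111 = 7.333
σ = √7.333 = 2.708 days

2.71 days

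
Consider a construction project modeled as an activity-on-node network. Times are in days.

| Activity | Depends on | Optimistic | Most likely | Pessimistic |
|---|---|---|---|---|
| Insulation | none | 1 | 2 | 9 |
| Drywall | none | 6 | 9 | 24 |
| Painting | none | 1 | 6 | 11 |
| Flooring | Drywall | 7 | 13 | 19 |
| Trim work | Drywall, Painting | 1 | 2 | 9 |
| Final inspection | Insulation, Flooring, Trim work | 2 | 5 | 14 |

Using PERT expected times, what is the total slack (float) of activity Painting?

15 days

te_Insulation = (1 + 4·2 + 9)/6 = 18/6 = 3
te_Drywall = (6 + 4·9 + 24)/6 = 66/6 = 11
te_Painting = (1 + 4·6 + 11)/6 = 36/6 = 6
te_Flooring = (7 + 4·13 + 19)/6 = 78/6 = 13
te_Trim work = (1 + 4·2 + 9)/6 = 18/6 = 3
te_Final inspection = (2 + 4·5 + 14)/6 = 36/6 = 6

Forward pass:
ES_Insulation = 0; EF_Insulation = 3
ES_Drywall = 0; EF_Drywall = 11
ES_Painting = 0; EF_Painting = 6
ES_Flooring = 11; EF_Flooring = 11+13 = 24
ES_Trim work = max(EF_Drywall=11, EF_Painting=6) = 11; EF_Trim work = 11+3 = 14
ES_Final inspection = max(EF_Insulation=3, EF_Flooring=24, EF_Trim work=14) = 24; EF_Final inspection = 24+6 = 30
Expected project duration μ = 30 days. Critical path: Drywall → Flooring → Final inspection.

Backward pass:
LF_Final inspection = 30; LS_Final inspection = 30−6 = 24
LF_Trim work = LS_Final inspection = 24; LS_Trim work = 24−3 = 21
LF_Flooring = LS_Final inspection = 24; LS_Flooring = 24−13 = 11
LF_Painting = LS_Trim work = 21; LS_Painting = 21−6 = 15
LF_Drywall = min(LS_Flooring=11, LS_Trim work=21) = 11; LS_Drywall = 11−11 = 0
LF_Insulation = LS_Final inspection = 24; LS_Insulation = 24−3 = 21
Slack_Painting = LS_Painting − ES_Painting = 15 − 0 = 15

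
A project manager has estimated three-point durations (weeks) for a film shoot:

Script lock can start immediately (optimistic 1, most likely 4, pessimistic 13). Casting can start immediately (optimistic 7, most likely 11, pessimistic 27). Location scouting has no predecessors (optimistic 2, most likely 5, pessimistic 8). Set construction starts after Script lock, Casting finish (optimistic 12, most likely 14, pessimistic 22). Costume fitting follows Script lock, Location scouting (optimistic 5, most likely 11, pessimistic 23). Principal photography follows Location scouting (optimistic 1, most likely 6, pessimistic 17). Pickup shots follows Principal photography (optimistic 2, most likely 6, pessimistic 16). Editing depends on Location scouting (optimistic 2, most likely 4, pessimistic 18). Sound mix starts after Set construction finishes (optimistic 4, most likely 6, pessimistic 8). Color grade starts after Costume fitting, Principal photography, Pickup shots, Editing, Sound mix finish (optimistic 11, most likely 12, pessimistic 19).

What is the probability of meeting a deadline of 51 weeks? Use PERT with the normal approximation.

0.841

te_Script lock = (1 + 4·4 + 13)/6 = 30/6 = 5; σ²_Script lock = ((13−1)/6)² = 4.000
te_Casting = (7 + 4·11 + 27)/6 = 78/6 = 13; σ²_Casting = ((27−7)/6)² = 11.111
te_Location scouting = (2 + 4·5 + 8)/6 = 30/6 = 5; σ²_Location scouting = ((8−2)/6)² = 1.000
te_Set construction = (12 + 4·14 + 22)/6 = 90/6 = 15; σ²_Set construction = ((22−12)/6)² = 2.778
te_Costume fitting = (5 + 4·11 + 23)/6 = 72/6 = 12; σ²_Costume fitting = ((23−5)/6)² = 9.000
te_Principal photography = (1 + 4·6 + 17)/6 = 42/6 = 7; σ²_Principal photography = ((17−1)/6)² = 7.111
te_Pickup shots = (2 + 4·6 + 16)/6 = 42/6 = 7; σ²_Pickup shots = ((16−2)/6)² = 5.444
te_Editing = (2 + 4·4 + 18)/6 = 36/6 = 6; σ²_Editing = ((18−2)/6)² = 7.111
te_Sound mix = (4 + 4·6 + 8)/6 = 36/6 = 6; σ²_Sound mix = ((8−4)/6)² = 0.444
te_Color grade = (11 + 4·12 + 19)/6 = 78/6 = 13; σ²_Color grade = ((19−11)/6)² = 1.778

Forward pass:
ES_Script lock = 0; EF_Script lock = 5
ES_Casting = 0; EF_Casting = 13
ES_Location scouting = 0; EF_Location scouting = 5
ES_Set construction = max(EF_Script lock=5, EF_Casting=13) = 13; EF_Set construction = 13+15 = 28
ES_Costume fitting = max(EF_Script lock=5, EF_Location scouting=5) = 5; EF_Costume fitting = 5+12 = 17
ES_Principal photography = 5; EF_Principal photography = 5+7 = 12
ES_Pickup shots = 12; EF_Pickup shots = 12+7 = 19
ES_Editing = 5; EF_Editing = 5+6 = 11
ES_Sound mix = 28; EF_Sound mix = 28+6 = 34
ES_Color grade = max(EF_Costume fitting=17, EF_Principal photography=12, EF_Pickup shots=19, EF_Editing=11, EF_Sound mix=34) = 34; EF_Color grade = 34+13 = 47
Expected project duration μ = 47 weeks. Critical path: Casting → Set construction → Sound mix → Color grade.

Variance along critical path = 11.111 + 2.778 + 0.444 + 1.778 = 16.111; σ = √16.111 = 4.014 weeks.
Z = (51 − 47) / 4.014 = 0.997
P(T ≤ 51) = Φ(0.997) ≈ 0.841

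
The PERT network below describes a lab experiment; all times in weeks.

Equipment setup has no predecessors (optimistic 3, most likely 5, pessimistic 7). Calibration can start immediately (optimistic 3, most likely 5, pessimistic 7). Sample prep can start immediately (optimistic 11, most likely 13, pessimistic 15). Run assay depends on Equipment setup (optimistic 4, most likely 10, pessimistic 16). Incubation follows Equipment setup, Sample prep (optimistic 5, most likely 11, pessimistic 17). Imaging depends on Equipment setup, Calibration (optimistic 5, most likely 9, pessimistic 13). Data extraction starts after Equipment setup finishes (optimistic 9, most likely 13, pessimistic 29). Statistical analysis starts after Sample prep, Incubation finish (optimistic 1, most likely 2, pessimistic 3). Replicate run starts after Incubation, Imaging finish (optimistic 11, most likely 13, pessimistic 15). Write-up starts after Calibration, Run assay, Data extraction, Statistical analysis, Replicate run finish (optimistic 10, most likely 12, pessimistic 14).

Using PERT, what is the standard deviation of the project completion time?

te_Equipment setup = (3 + 4·5 + 7)/6 = 30/6 = 5; σ²_Equipment setup = ((7−3)/6)² = 0.444
te_Calibration = (3 + 4·5 + 7)/6 = 30/6 = 5; σ²_Calibration = ((7−3)/6)² = 0.444
te_Sample prep = (11 + 4·13 + 15)/6 = 78/6 = 13; σ²_Sample prep = ((15−11)/6)² = 0.444
te_Run assay = (4 + 4·10 + 16)/6 = 60/6 = 10; σ²_Run assay = ((16−4)/6)² = 4.000
te_Incubation = (5 + 4·11 + 17)/6 = 66/6 = 11; σ²_Incubation = ((17−5)/6)² = 4.000
te_Imaging = (5 + 4·9 + 13)/6 = 54/6 = 9; σ²_Imaging = ((13−5)/6)² = 1.778
te_Data extraction = (9 + 4·13 + 29)/6 = 90/6 = 15; σ²_Data extraction = ((29−9)/6)² = 11.111
te_Statistical analysis = (1 + 4·2 + 3)/6 = 12/6 = 2; σ²_Statistical analysis = ((3−1)/6)² = 0.111
te_Replicate run = (11 + 4·13 + 15)/6 = 78/6 = 13; σ²_Replicate run = ((15−11)/6)² = 0.444
te_Write-up = (10 + 4·12 + 14)/6 = 72/6 = 12; σ²_Write-up = ((14−10)/6)² = 0.444

Forward pass:
ES_Equipment setup = 0; EF_Equipment setup = 5
ES_Calibration = 0; EF_Calibration = 5
ES_Sample prep = 0; EF_Sample prep = 13
ES_Run assay = 5; EF_Run assay = 5+10 = 15
ES_Incubation = max(EF_Equipment setup=5, EF_Sample prep=13) = 13; EF_Incubation = 13+11 = 24
ES_Imaging = max(EF_Equipment setup=5, EF_Calibration=5) = 5; EF_Imaging = 5+9 = 14
ES_Data extraction = 5; EF_Data extraction = 5+15 = 20
ES_Statistical analysis = max(EF_Sample prep=13, EF_Incubation=24) = 24; EF_Statistical analysis = 24+2 = 26
ES_Replicate run = max(EF_Incubation=24, EF_Imaging=14) = 24; EF_Replicate run = 24+13 = 37
ES_Write-up = max(EF_Calibration=5, EF_Run assay=15, EF_Data extraction=20, EF_Statistical analysis=26, EF_Replicate run=37) = 37; EF_Write-up = 37+12 = 49
Expected project duration μ = 49 weeks. Critical path: Sample prep → Incubation → Replicate run → Write-up.

Variance along critical path = 0.444 + 4.000 + 0.444 + 0.444 = 5.333
σ = √5.333 = 2.309 weeks

2.31 weeks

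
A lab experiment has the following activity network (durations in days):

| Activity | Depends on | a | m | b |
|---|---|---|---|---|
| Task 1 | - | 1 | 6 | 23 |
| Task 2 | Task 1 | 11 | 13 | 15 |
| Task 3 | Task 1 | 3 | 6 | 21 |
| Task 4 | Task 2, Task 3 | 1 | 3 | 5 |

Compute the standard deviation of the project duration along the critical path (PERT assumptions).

3.79 days

te_Task 1 = (1 + 4·6 + 23)/6 = 48/6 = 8; σ²_Task 1 = ((23−1)/6)² = 13.444
te_Task 2 = (11 + 4·13 + 15)/6 = 78/6 = 13; σ²_Task 2 = ((15−11)/6)² = 0.444
te_Task 3 = (3 + 4·6 + 21)/6 = 48/6 = 8; σ²_Task 3 = ((21−3)/6)² = 9.000
te_Task 4 = (1 + 4·3 + 5)/6 = 18/6 = 3; σ²_Task 4 = ((5−1)/6)² = 0.444

Forward pass:
ES_Task 1 = 0; EF_Task 1 = 8
ES_Task 2 = 8; EF_Task 2 = 8+13 = 21
ES_Task 3 = 8; EF_Task 3 = 8+8 = 16
ES_Task 4 = max(EF_Task 2=21, EF_Task 3=16) = 21; EF_Task 4 = 21+3 = 24
Expected project duration μ = 24 days. Critical path: Task 1 → Task 2 → Task 4.

Variance along critical path = 13.444 + 0.444 + 0.444 = 14.333
σ = √14.333 = 3.786 days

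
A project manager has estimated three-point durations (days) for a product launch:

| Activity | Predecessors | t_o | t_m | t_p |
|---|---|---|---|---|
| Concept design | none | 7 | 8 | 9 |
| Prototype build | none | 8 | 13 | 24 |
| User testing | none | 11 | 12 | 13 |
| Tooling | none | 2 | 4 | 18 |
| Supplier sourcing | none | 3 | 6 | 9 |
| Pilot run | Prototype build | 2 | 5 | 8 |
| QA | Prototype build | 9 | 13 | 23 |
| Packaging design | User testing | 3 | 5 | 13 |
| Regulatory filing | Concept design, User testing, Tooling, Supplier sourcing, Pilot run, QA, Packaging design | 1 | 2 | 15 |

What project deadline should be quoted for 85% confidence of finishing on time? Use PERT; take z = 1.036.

te_Concept design = (7 + 4·8 + 9)/6 = 48/6 = 8; σ²_Concept design = ((9−7)/6)² = 0.111
te_Prototype build = (8 + 4·13 + 24)/6 = 84/6 = 14; σ²_Prototype build = ((24−8)/6)² = 7.111
te_User testing = (11 + 4·12 + 13)/6 = 72/6 = 12; σ²_User testing = ((13−11)/6)² = 0.111
te_Tooling = (2 + 4·4 + 18)/6 = 36/6 = 6; σ²_Tooling = ((18−2)/6)² = 7.111
te_Supplier sourcing = (3 + 4·6 + 9)/6 = 36/6 = 6; σ²_Supplier sourcing = ((9−3)/6)² = 1.000
te_Pilot run = (2 + 4·5 + 8)/6 = 30/6 = 5; σ²_Pilot run = ((8−2)/6)² = 1.000
te_QA = (9 + 4·13 + 23)/6 = 84/6 = 14; σ²_QA = ((23−9)/6)² = 5.444
te_Packaging design = (3 + 4·5 + 13)/6 = 36/6 = 6; σ²_Packaging design = ((13−3)/6)² = 2.778
te_Regulatory filing = (1 + 4·2 + 15)/6 = 24/6 = 4; σ²_Regulatory filing = ((15−1)/6)² = 5.444

Forward pass:
ES_Concept design = 0; EF_Concept design = 8
ES_Prototype build = 0; EF_Prototype build = 14
ES_User testing = 0; EF_User testing = 12
ES_Tooling = 0; EF_Tooling = 6
ES_Supplier sourcing = 0; EF_Supplier sourcing = 6
ES_Pilot run = 14; EF_Pilot run = 14+5 = 19
ES_QA = 14; EF_QA = 14+14 = 28
ES_Packaging design = 12; EF_Packaging design = 12+6 = 18
ES_Regulatory filing = max(EF_Concept design=8, EF_User testing=12, EF_Tooling=6, EF_Supplier sourcing=6, EF_Pilot run=19, EF_QA=28, EF_Packaging design=18) = 28; EF_Regulatory filing = 28+4 = 32
Expected project duration μ = 32 days. Critical path: Prototype build → QA → Regulatory filing.

Variance along critical path = 7.111 + 5.444 + 5.444 = 18.000; σ = 4.243 days.
D = μ + z·σ = 32 + 1.036·4.243 = 36.4 days

36.4 days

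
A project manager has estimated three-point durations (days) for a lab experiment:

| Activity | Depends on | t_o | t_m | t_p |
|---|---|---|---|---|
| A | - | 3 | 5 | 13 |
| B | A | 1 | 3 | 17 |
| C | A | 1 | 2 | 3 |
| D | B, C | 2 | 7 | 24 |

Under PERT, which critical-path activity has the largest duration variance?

D

te_A = (3 + 4·5 + 13)/6 = 36/6 = 6; σ²_A = ((13−3)/6)² = 2.778
te_B = (1 + 4·3 + 17)/6 = 30/6 = 5; σ²_B = ((17−1)/6)² = 7.111
te_C = (1 + 4·2 + 3)/6 = 12/6 = 2; σ²_C = ((3−1)/6)² = 0.111
te_D = (2 + 4·7 + 24)/6 = 54/6 = 9; σ²_D = ((24−2)/6)² = 13.444

Forward pass:
ES_A = 0; EF_A = 6
ES_B = 6; EF_B = 6+5 = 11
ES_C = 6; EF_C = 6+2 = 8
ES_D = max(EF_B=11, EF_C=8) = 11; EF_D = 11+9 = 20
Expected project duration μ = 20 days. Critical path: A → B → D.

Variances on critical path: σ²_A=2.778, σ²_B=7.111, σ²_D=13.444.
Largest is σ²_D = 13.444.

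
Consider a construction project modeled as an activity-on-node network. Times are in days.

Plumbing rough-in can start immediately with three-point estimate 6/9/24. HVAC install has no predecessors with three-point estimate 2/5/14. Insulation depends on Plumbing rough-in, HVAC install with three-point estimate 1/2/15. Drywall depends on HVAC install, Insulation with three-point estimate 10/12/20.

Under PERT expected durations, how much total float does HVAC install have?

5 days

te_Plumbing rough-in = (6 + 4·9 + 24)/6 = 66/6 = 11
te_HVAC install = (2 + 4·5 + 14)/6 = 36/6 = 6
te_Insulation = (1 + 4·2 + 15)/6 = 24/6 = 4
te_Drywall = (10 + 4·12 + 20)/6 = 78/6 = 13

Forward pass:
ES_Plumbing rough-in = 0; EF_Plumbing rough-in = 11
ES_HVAC install = 0; EF_HVAC install = 6
ES_Insulation = max(EF_Plumbing rough-in=11, EF_HVAC install=6) = 11; EF_Insulation = 11+4 = 15
ES_Drywall = max(EF_HVAC install=6, EF_Insulation=15) = 15; EF_Drywall = 15+13 = 28
Expected project duration μ = 28 days. Critical path: Plumbing rough-in → Insulation → Drywall.

Backward pass:
LF_Drywall = 28; LS_Drywall = 28−13 = 15
LF_Insulation = LS_Drywall = 15; LS_Insulation = 15−4 = 11
LF_HVAC install = min(LS_Insulation=11, LS_Drywall=15) = 11; LS_HVAC install = 11−6 = 5
LF_Plumbing rough-in = LS_Insulation = 11; LS_Plumbing rough-in = 11−11 = 0
Slack_HVAC install = LS_HVAC install − ES_HVAC install = 5 − 0 = 5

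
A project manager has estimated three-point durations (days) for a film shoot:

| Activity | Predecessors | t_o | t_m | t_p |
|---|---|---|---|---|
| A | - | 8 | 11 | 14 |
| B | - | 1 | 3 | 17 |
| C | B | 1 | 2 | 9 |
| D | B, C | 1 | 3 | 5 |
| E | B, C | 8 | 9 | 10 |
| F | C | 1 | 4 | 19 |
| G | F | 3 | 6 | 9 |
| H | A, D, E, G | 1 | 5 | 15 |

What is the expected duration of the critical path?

te_A = (8 + 4·11 + 14)/6 = 66/6 = 11
te_B = (1 + 4·3 + 17)/6 = 30/6 = 5
te_C = (1 + 4·2 + 9)/6 = 18/6 = 3
te_D = (1 + 4·3 + 5)/6 = 18/6 = 3
te_E = (8 + 4·9 + 10)/6 = 54/6 = 9
te_F = (1 + 4·4 + 19)/6 = 36/6 = 6
te_G = (3 + 4·6 + 9)/6 = 36/6 = 6
te_H = (1 + 4·5 + 15)/6 = 36/6 = 6

Forward pass:
ES_A = 0; EF_A = 11
ES_B = 0; EF_B = 5
ES_C = 5; EF_C = 5+3 = 8
ES_D = max(EF_B=5, EF_C=8) = 8; EF_D = 8+3 = 11
ES_E = max(EF_B=5, EF_C=8) = 8; EF_E = 8+9 = 17
ES_F = 8; EF_F = 8+6 = 14
ES_G = 14; EF_G = 14+6 = 20
ES_H = max(EF_A=11, EF_D=11, EF_E=17, EF_G=20) = 20; EF_H = 20+6 = 26
Expected project duration μ = 26 days. Critical path: B → C → F → G → H.

26 days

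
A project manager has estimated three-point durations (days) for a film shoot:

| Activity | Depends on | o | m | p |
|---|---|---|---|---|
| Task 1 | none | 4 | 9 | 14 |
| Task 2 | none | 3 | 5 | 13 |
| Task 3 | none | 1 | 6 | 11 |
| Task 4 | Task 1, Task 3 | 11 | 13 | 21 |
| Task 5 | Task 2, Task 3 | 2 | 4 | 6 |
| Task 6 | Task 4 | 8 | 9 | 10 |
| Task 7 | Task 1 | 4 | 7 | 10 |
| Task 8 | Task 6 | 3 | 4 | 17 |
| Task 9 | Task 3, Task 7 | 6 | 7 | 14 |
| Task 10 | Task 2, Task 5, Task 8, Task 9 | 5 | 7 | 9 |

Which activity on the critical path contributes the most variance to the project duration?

te_Task 1 = (4 + 4·9 + 14)/6 = 54/6 = 9; σ²_Task 1 = ((14−4)/6)² = 2.778
te_Task 2 = (3 + 4·5 + 13)/6 = 36/6 = 6; σ²_Task 2 = ((13−3)/6)² = 2.778
te_Task 3 = (1 + 4·6 + 11)/6 = 36/6 = 6; σ²_Task 3 = ((11−1)/6)² = 2.778
te_Task 4 = (11 + 4·13 + 21)/6 = 84/6 = 14; σ²_Task 4 = ((21−11)/6)² = 2.778
te_Task 5 = (2 + 4·4 + 6)/6 = 24/6 = 4; σ²_Task 5 = ((6−2)/6)² = 0.444
te_Task 6 = (8 + 4·9 + 10)/6 = 54/6 = 9; σ²_Task 6 = ((10−8)/6)² = 0.111
te_Task 7 = (4 + 4·7 + 10)/6 = 42/6 = 7; σ²_Task 7 = ((10−4)/6)² = 1.000
te_Task 8 = (3 + 4·4 + 17)/6 = 36/6 = 6; σ²_Task 8 = ((17−3)/6)² = 5.444
te_Task 9 = (6 + 4·7 + 14)/6 = 48/6 = 8; σ²_Task 9 = ((14−6)/6)² = 1.778
te_Task 10 = (5 + 4·7 + 9)/6 = 42/6 = 7; σ²_Task 10 = ((9−5)/6)² = 0.444

Forward pass:
ES_Task 1 = 0; EF_Task 1 = 9
ES_Task 2 = 0; EF_Task 2 = 6
ES_Task 3 = 0; EF_Task 3 = 6
ES_Task 4 = max(EF_Task 1=9, EF_Task 3=6) = 9; EF_Task 4 = 9+14 = 23
ES_Task 5 = max(EF_Task 2=6, EF_Task 3=6) = 6; EF_Task 5 = 6+4 = 10
ES_Task 6 = 23; EF_Task 6 = 23+9 = 32
ES_Task 7 = 9; EF_Task 7 = 9+7 = 16
ES_Task 8 = 32; EF_Task 8 = 32+6 = 38
ES_Task 9 = max(EF_Task 3=6, EF_Task 7=16) = 16; EF_Task 9 = 16+8 = 24
ES_Task 10 = max(EF_Task 2=6, EF_Task 5=10, EF_Task 8=38, EF_Task 9=24) = 38; EF_Task 10 = 38+7 = 45
Expected project duration μ = 45 days. Critical path: Task 1 → Task 4 → Task 6 → Task 8 → Task 10.

Variances on critical path: σ²_Task 1=2.778, σ²_Task 4=2.778, σ²_Task 6=0.111, σ²_Task 8=5.444, σ²_Task 10=0.444.
Largest is σ²_Task 8 = 5.444.

Task 8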